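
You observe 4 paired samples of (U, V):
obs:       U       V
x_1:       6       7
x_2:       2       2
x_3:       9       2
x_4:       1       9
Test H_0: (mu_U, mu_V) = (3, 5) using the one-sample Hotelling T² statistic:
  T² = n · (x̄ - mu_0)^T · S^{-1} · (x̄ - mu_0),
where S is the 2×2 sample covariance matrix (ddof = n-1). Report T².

Step 1 — sample mean vector:
  mean(U) = (6 + 2 + 9 + 1) / 4 = 18/4 = 4.5
  mean(V) = (7 + 2 + 2 + 9) / 4 = 20/4 = 5
  x̄ = (4.5, 5),  deviation x̄ - mu_0 = (4.5, 5) - (3, 5) = (1.5, 0).

Step 2 — sample covariance matrix, S[i,j] = (1/(n-1)) · Σ_k (x_{k,i} - mean_i) · (x_{k,j} - mean_j), divisor n-1 = 3:
  S[U,U] = ((1.5)·(1.5) + (-2.5)·(-2.5) + (4.5)·(4.5) + (-3.5)·(-3.5)) / 3 = 41/3 = 13.6667
  S[U,V] = ((1.5)·(2) + (-2.5)·(-3) + (4.5)·(-3) + (-3.5)·(4)) / 3 = -17/3 = -5.6667
  S[V,V] = ((2)·(2) + (-3)·(-3) + (-3)·(-3) + (4)·(4)) / 3 = 38/3 = 12.6667
  S = [[13.6667, -5.6667],
 [-5.6667, 12.6667]].

Step 3 — invert S. det(S) = 13.6667·12.6667 - (-5.6667)² = 141.
  S^{-1} = (1/det) · [[d, -b], [-b, a]] = [[0.0898, 0.0402],
 [0.0402, 0.0969]].

Step 4 — quadratic form (x̄ - mu_0)^T · S^{-1} · (x̄ - mu_0):
  S^{-1} · (x̄ - mu_0) = (0.1348, 0.0603),
  (x̄ - mu_0)^T · [...] = (1.5)·(0.1348) + (0)·(0.0603) = 0.2021.

Step 5 — scale by n: T² = 4 · 0.2021 = 0.8085.

T² ≈ 0.8085


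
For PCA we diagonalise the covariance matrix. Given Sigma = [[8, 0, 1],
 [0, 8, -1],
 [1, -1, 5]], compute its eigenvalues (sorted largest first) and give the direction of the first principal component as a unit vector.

Step 1 — characteristic polynomial p(λ) = det(λI - Sigma) = λ³ - tr·λ² + c_1·λ - det, where tr = trace, c_1 = sum of the principal 2×2 minors, det = det(Sigma):
  tr = 8 + 8 + 5 = 21,
  c_1 = (8·8 - (0)²) + (8·5 - (1)²) + (8·5 - (-1)²) = 64 + 39 + 39 = 142,
  det = 8·(8·5 - (-1)²) - (0)·((0)·5 - (-1)·(1)) + (1)·((0)·(-1) - 8·(1)) = 8·(39) - (0)·(1) + (1)·(-8) = 304.
  So p(λ) = λ³ - 21λ² + 142λ - 304.
Step 2 — look for an integer root (rational root theorem: any rational root is an integer divisor of 304). Testing λ = 8:
  p(8) = 512 - 1344 + 1136 - 304 = 0  ✓
  Dividing out (λ - 8): p(λ) = (λ - 8)(λ² - 13λ + 38).
Step 3 — remaining eigenvalues from the quadratic λ² - 13λ + 38 = 0:
  Δ = 13² - 4·38 = 169 - 152 = 17,  λ = (13 ± √17)/2 = (13 ± 4.1231)/2 ≈ 8.5616 or 4.4384.
  Sorted: λ_1 = 8.5616,  λ_2 = 8,  λ_3 = 4.4384  (check: sum = 21 = tr ✓).

Step 4 — unit eigenvector for λ_1 ≈ 8.5616: v spans the null space of (Sigma - λ_1 I), whose rows are
  r_1 = (-0.5616, 0, 1),  r_2 = (0, -0.5616, -1),  r_3 = (1, -1, -3.5616).
  v is orthogonal to every row, so take v ∝ r_1 × r_2 = ((0)·(-1) - (1)·(-0.5616), (1)·(0) - (-0.5616)·(-1), (-0.5616)·(-0.5616) - (0)·(0)) ≈ (0.5616, -0.5616, 0.3153).
  Let u = (0.5616, -0.5616, 0.3153).
  ||u|| = √((0.5616)² + (-0.5616)² + (0.3153)²) = √(0.7301) ≈ 0.8545,  v_1 = u/||u|| ≈ (0.6572, -0.6572, 0.369) (||v_1|| = 1).

λ_1 = 8.5616,  λ_2 = 8,  λ_3 = 4.4384;  v_1 ≈ (0.6572, -0.6572, 0.369)


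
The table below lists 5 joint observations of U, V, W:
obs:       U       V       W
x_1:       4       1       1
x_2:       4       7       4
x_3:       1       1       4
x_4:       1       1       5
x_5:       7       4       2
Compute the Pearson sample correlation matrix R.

Step 1 — column means:
  mean(U) = (4 + 4 + 1 + 1 + 7) / 5 = 17/5 = 3.4
  mean(V) = (1 + 7 + 1 + 1 + 4) / 5 = 14/5 = 2.8
  mean(W) = (1 + 4 + 4 + 5 + 2) / 5 = 16/5 = 3.2

Step 2 — sample variances and covariances s[i,j] = (1/(n-1)) · Σ_k (x_{k,i} - mean_i) · (x_{k,j} - mean_j), with n-1 = 4:
  s[U,U] = ((0.6)·(0.6) + (0.6)·(0.6) + (-2.4)·(-2.4) + (-2.4)·(-2.4) + (3.6)·(3.6)) / 4 = 25.2/4 = 6.3
  s[U,V] = ((0.6)·(-1.8) + (0.6)·(4.2) + (-2.4)·(-1.8) + (-2.4)·(-1.8) + (3.6)·(1.2)) / 4 = 14.4/4 = 3.6
  s[U,W] = ((0.6)·(-2.2) + (0.6)·(0.8) + (-2.4)·(0.8) + (-2.4)·(1.8) + (3.6)·(-1.2)) / 4 = -11.4/4 = -2.85
  s[V,V] = ((-1.8)·(-1.8) + (4.2)·(4.2) + (-1.8)·(-1.8) + (-1.8)·(-1.8) + (1.2)·(1.2)) / 4 = 28.8/4 = 7.2
  s[V,W] = ((-1.8)·(-2.2) + (4.2)·(0.8) + (-1.8)·(0.8) + (-1.8)·(1.8) + (1.2)·(-1.2)) / 4 = 1.2/4 = 0.3
  s[W,W] = ((-2.2)·(-2.2) + (0.8)·(0.8) + (0.8)·(0.8) + (1.8)·(1.8) + (-1.2)·(-1.2)) / 4 = 10.8/4 = 2.7
  Sample standard deviations s_i = √(s[i,i]):
  s(U) = √(6.3) = 2.51
  s(V) = √(7.2) = 2.6833
  s(W) = √(2.7) = 1.6432

Step 3 — r_{ij} = s_{ij} / (s_i · s_j):
  r[U,U] = 1 (diagonal).
  r[U,V] = 3.6 / (2.51 · 2.6833) = 3.6 / 6.735 = 0.5345
  r[U,W] = -2.85 / (2.51 · 1.6432) = -2.85 / 4.1243 = -0.691
  r[V,V] = 1 (diagonal).
  r[V,W] = 0.3 / (2.6833 · 1.6432) = 0.3 / 4.4091 = 0.068
  r[W,W] = 1 (diagonal).

R is symmetric with unit diagonal. Assembling:

R = [[1, 0.5345, -0.691],
 [0.5345, 1, 0.068],
 [-0.691, 0.068, 1]]


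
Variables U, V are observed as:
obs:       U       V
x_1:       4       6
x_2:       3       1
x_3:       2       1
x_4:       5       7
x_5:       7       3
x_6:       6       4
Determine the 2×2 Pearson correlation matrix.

Step 1 — column means:
  mean(U) = (4 + 3 + 2 + 5 + 7 + 6) / 6 = 27/6 = 4.5
  mean(V) = (6 + 1 + 1 + 7 + 3 + 4) / 6 = 22/6 = 3.6667

Step 2 — sample variances and covariances s[i,j] = (1/(n-1)) · Σ_k (x_{k,i} - mean_i) · (x_{k,j} - mean_j), with n-1 = 5:
  s[U,U] = ((-0.5)·(-0.5) + (-1.5)·(-1.5) + (-2.5)·(-2.5) + (0.5)·(0.5) + (2.5)·(2.5) + (1.5)·(1.5)) / 5 = 17.5/5 = 3.5
  s[U,V] = ((-0.5)·(2.3333) + (-1.5)·(-2.6667) + (-2.5)·(-2.6667) + (0.5)·(3.3333) + (2.5)·(-0.6667) + (1.5)·(0.3333)) / 5 = 10/5 = 2
  s[V,V] = ((2.3333)·(2.3333) + (-2.6667)·(-2.6667) + (-2.6667)·(-2.6667) + (3.3333)·(3.3333) + (-0.6667)·(-0.6667) + (0.3333)·(0.3333)) / 5 = 31.3333/5 = 6.2667
  Sample standard deviations s_i = √(s[i,i]):
  s(U) = √(3.5) = 1.8708
  s(V) = √(6.2667) = 2.5033

Step 3 — r_{ij} = s_{ij} / (s_i · s_j):
  r[U,U] = 1 (diagonal).
  r[U,V] = 2 / (1.8708 · 2.5033) = 2 / 4.6833 = 0.427
  r[V,V] = 1 (diagonal).

R is symmetric with unit diagonal. Assembling:

R = [[1, 0.427],
 [0.427, 1]]


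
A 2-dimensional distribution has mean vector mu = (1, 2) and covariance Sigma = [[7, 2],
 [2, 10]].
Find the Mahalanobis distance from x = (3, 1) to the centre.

Step 1 — centre the observation: (x - mu) = (2, -1).

Step 2 — invert Sigma. det(Sigma) = 7·10 - (2)² = 66.
  Sigma^{-1} = (1/det) · [[d, -b], [-b, a]] = [[0.1515, -0.0303],
 [-0.0303, 0.1061]].

Step 3 — form the quadratic (x - mu)^T · Sigma^{-1} · (x - mu):
  Sigma^{-1} · (x - mu) = (0.3333, -0.1667).
  (x - mu)^T · [Sigma^{-1} · (x - mu)] = (2)·(0.3333) + (-1)·(-0.1667) = 0.8333.

Step 4 — take square root: d = √(0.8333) ≈ 0.9129.

d(x, mu) = √(0.8333) ≈ 0.9129


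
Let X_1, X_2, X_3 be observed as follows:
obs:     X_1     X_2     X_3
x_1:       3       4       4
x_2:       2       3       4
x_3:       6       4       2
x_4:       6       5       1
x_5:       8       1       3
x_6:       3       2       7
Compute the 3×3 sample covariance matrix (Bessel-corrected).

Step 1 — column means:
  mean(X_1) = (3 + 2 + 6 + 6 + 8 + 3) / 6 = 28/6 = 4.6667
  mean(X_2) = (4 + 3 + 4 + 5 + 1 + 2) / 6 = 19/6 = 3.1667
  mean(X_3) = (4 + 4 + 2 + 1 + 3 + 7) / 6 = 21/6 = 3.5

Step 2 — sample covariance S[i,j] = (1/(n-1)) · Σ_k (x_{k,i} - mean_i) · (x_{k,j} - mean_j), with n-1 = 5.
  S[X_1,X_1] = ((-1.6667)·(-1.6667) + (-2.6667)·(-2.6667) + (1.3333)·(1.3333) + (1.3333)·(1.3333) + (3.3333)·(3.3333) + (-1.6667)·(-1.6667)) / 5 = 27.3333/5 = 5.4667
  S[X_1,X_2] = ((-1.6667)·(0.8333) + (-2.6667)·(-0.1667) + (1.3333)·(0.8333) + (1.3333)·(1.8333) + (3.3333)·(-2.1667) + (-1.6667)·(-1.1667)) / 5 = -2.6667/5 = -0.5333
  S[X_1,X_3] = ((-1.6667)·(0.5) + (-2.6667)·(0.5) + (1.3333)·(-1.5) + (1.3333)·(-2.5) + (3.3333)·(-0.5) + (-1.6667)·(3.5)) / 5 = -15/5 = -3
  S[X_2,X_2] = ((0.8333)·(0.8333) + (-0.1667)·(-0.1667) + (0.8333)·(0.8333) + (1.8333)·(1.8333) + (-2.1667)·(-2.1667) + (-1.1667)·(-1.1667)) / 5 = 10.8333/5 = 2.1667
  S[X_2,X_3] = ((0.8333)·(0.5) + (-0.1667)·(0.5) + (0.8333)·(-1.5) + (1.8333)·(-2.5) + (-2.1667)·(-0.5) + (-1.1667)·(3.5)) / 5 = -8.5/5 = -1.7
  S[X_3,X_3] = ((0.5)·(0.5) + (0.5)·(0.5) + (-1.5)·(-1.5) + (-2.5)·(-2.5) + (-0.5)·(-0.5) + (3.5)·(3.5)) / 5 = 21.5/5 = 4.3

S is symmetric (S[j,i] = S[i,j]). Assembling:

S = [[5.4667, -0.5333, -3],
 [-0.5333, 2.1667, -1.7],
 [-3, -1.7, 4.3]]


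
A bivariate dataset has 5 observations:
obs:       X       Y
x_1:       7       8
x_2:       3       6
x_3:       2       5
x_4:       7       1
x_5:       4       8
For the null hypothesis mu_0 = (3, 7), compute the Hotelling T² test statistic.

Step 1 — sample mean vector:
  mean(X) = (7 + 3 + 2 + 7 + 4) / 5 = 23/5 = 4.6
  mean(Y) = (8 + 6 + 5 + 1 + 8) / 5 = 28/5 = 5.6
  x̄ = (4.6, 5.6),  deviation x̄ - mu_0 = (4.6, 5.6) - (3, 7) = (1.6, -1.4).

Step 2 — sample covariance matrix, S[i,j] = (1/(n-1)) · Σ_k (x_{k,i} - mean_i) · (x_{k,j} - mean_j), divisor n-1 = 4:
  S[X,X] = ((2.4)·(2.4) + (-1.6)·(-1.6) + (-2.6)·(-2.6) + (2.4)·(2.4) + (-0.6)·(-0.6)) / 4 = 21.2/4 = 5.3
  S[X,Y] = ((2.4)·(2.4) + (-1.6)·(0.4) + (-2.6)·(-0.6) + (2.4)·(-4.6) + (-0.6)·(2.4)) / 4 = -5.8/4 = -1.45
  S[Y,Y] = ((2.4)·(2.4) + (0.4)·(0.4) + (-0.6)·(-0.6) + (-4.6)·(-4.6) + (2.4)·(2.4)) / 4 = 33.2/4 = 8.3
  S = [[5.3, -1.45],
 [-1.45, 8.3]].

Step 3 — invert S. det(S) = 5.3·8.3 - (-1.45)² = 41.8875.
  S^{-1} = (1/det) · [[d, -b], [-b, a]] = [[0.1981, 0.0346],
 [0.0346, 0.1265]].

Step 4 — quadratic form (x̄ - mu_0)^T · S^{-1} · (x̄ - mu_0):
  S^{-1} · (x̄ - mu_0) = (0.2686, -0.1218),
  (x̄ - mu_0)^T · [...] = (1.6)·(0.2686) + (-1.4)·(-0.1218) = 0.6002.

Step 5 — scale by n: T² = 5 · 0.6002 = 3.0009.

T² ≈ 3.0009


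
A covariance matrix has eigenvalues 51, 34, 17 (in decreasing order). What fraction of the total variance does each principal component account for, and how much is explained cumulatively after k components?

Step 1 — total variance = trace(Sigma) = Σ λ_i = 51 + 34 + 17 = 102.

Step 2 — fraction explained by component i = λ_i / Σ λ:
  PC1: 51/102 = 0.5
  PC2: 34/102 = 0.3333
  PC3: 17/102 = 0.1667

Step 3 — cumulative fraction after k components = (λ_1 + ... + λ_k) / Σ λ:
  k = 1: 51/102 = 0.5
  k = 2: (51 + 34)/102 = 85/102 = 0.8333
  k = 3: (51 + 34 + 17)/102 = 102/102 = 1

Summary (fraction, with percent):

explained: PC1 0.5 (50%), PC2 0.3333 (33.33%), PC3 0.1667 (16.67%);  cumulative: 0.5, 0.8333, 1


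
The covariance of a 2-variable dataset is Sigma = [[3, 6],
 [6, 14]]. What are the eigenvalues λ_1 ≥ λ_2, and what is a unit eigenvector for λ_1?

Step 1 — characteristic polynomial of 2×2 Sigma:
  det(Sigma - λI) = λ² - trace · λ + det = 0.
  trace = 3 + 14 = 17, det = 3·14 - (6)² = 6.
Step 2 — discriminant:
  Δ = trace² - 4·det = 289 - 24 = 265.
Step 3 — eigenvalues:
  λ = (trace ± √Δ)/2 = (17 ± 16.2788)/2,
  λ_1 = 16.6394,  λ_2 = 0.3606.

Step 4 — unit eigenvector for λ_1: solve (Sigma - λ_1 I)v = 0. First row:
  (3 - 16.6394)·v_x + (6)·v_y = 0, i.e. (-13.6394)·v_x + (6)·v_y = 0,
  so v ∝ (b, λ_1 - a) = (6, 13.6394) = u.
  ||u|| = √((6)² + (13.6394)²) = √(222.0335) ≈ 14.9008,
  v_1 = u/||u|| ≈ (0.4027, 0.9153) (||v_1|| = 1).

λ_1 = 16.6394,  λ_2 = 0.3606;  v_1 ≈ (0.4027, 0.9153)


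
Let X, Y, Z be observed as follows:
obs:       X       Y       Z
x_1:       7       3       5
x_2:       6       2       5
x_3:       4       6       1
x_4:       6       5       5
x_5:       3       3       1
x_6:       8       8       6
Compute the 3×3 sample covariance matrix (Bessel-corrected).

Step 1 — column means:
  mean(X) = (7 + 6 + 4 + 6 + 3 + 8) / 6 = 34/6 = 5.6667
  mean(Y) = (3 + 2 + 6 + 5 + 3 + 8) / 6 = 27/6 = 4.5
  mean(Z) = (5 + 5 + 1 + 5 + 1 + 6) / 6 = 23/6 = 3.8333

Step 2 — sample covariance S[i,j] = (1/(n-1)) · Σ_k (x_{k,i} - mean_i) · (x_{k,j} - mean_j), with n-1 = 5.
  S[X,X] = ((1.3333)·(1.3333) + (0.3333)·(0.3333) + (-1.6667)·(-1.6667) + (0.3333)·(0.3333) + (-2.6667)·(-2.6667) + (2.3333)·(2.3333)) / 5 = 17.3333/5 = 3.4667
  S[X,Y] = ((1.3333)·(-1.5) + (0.3333)·(-2.5) + (-1.6667)·(1.5) + (0.3333)·(0.5) + (-2.6667)·(-1.5) + (2.3333)·(3.5)) / 5 = 7/5 = 1.4
  S[X,Z] = ((1.3333)·(1.1667) + (0.3333)·(1.1667) + (-1.6667)·(-2.8333) + (0.3333)·(1.1667) + (-2.6667)·(-2.8333) + (2.3333)·(2.1667)) / 5 = 19.6667/5 = 3.9333
  S[Y,Y] = ((-1.5)·(-1.5) + (-2.5)·(-2.5) + (1.5)·(1.5) + (0.5)·(0.5) + (-1.5)·(-1.5) + (3.5)·(3.5)) / 5 = 25.5/5 = 5.1
  S[Y,Z] = ((-1.5)·(1.1667) + (-2.5)·(1.1667) + (1.5)·(-2.8333) + (0.5)·(1.1667) + (-1.5)·(-2.8333) + (3.5)·(2.1667)) / 5 = 3.5/5 = 0.7
  S[Z,Z] = ((1.1667)·(1.1667) + (1.1667)·(1.1667) + (-2.8333)·(-2.8333) + (1.1667)·(1.1667) + (-2.8333)·(-2.8333) + (2.1667)·(2.1667)) / 5 = 24.8333/5 = 4.9667

S is symmetric (S[j,i] = S[i,j]). Assembling:

S = [[3.4667, 1.4, 3.9333],
 [1.4, 5.1, 0.7],
 [3.9333, 0.7, 4.9667]]


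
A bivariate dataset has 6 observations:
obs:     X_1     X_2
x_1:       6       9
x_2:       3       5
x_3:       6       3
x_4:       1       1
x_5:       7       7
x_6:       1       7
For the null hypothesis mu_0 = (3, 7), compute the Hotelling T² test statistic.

Step 1 — sample mean vector:
  mean(X_1) = (6 + 3 + 6 + 1 + 7 + 1) / 6 = 24/6 = 4
  mean(X_2) = (9 + 5 + 3 + 1 + 7 + 7) / 6 = 32/6 = 5.3333
  x̄ = (4, 5.3333),  deviation x̄ - mu_0 = (4, 5.3333) - (3, 7) = (1, -1.6667).

Step 2 — sample covariance matrix, S[i,j] = (1/(n-1)) · Σ_k (x_{k,i} - mean_i) · (x_{k,j} - mean_j), divisor n-1 = 5:
  S[X_1,X_1] = ((2)·(2) + (-1)·(-1) + (2)·(2) + (-3)·(-3) + (3)·(3) + (-3)·(-3)) / 5 = 36/5 = 7.2
  S[X_1,X_2] = ((2)·(3.6667) + (-1)·(-0.3333) + (2)·(-2.3333) + (-3)·(-4.3333) + (3)·(1.6667) + (-3)·(1.6667)) / 5 = 16/5 = 3.2
  S[X_2,X_2] = ((3.6667)·(3.6667) + (-0.3333)·(-0.3333) + (-2.3333)·(-2.3333) + (-4.3333)·(-4.3333) + (1.6667)·(1.6667) + (1.6667)·(1.6667)) / 5 = 43.3333/5 = 8.6667
  S = [[7.2, 3.2],
 [3.2, 8.6667]].

Step 3 — invert S. det(S) = 7.2·8.6667 - (3.2)² = 52.16.
  S^{-1} = (1/det) · [[d, -b], [-b, a]] = [[0.1662, -0.0613],
 [-0.0613, 0.138]].

Step 4 — quadratic form (x̄ - mu_0)^T · S^{-1} · (x̄ - mu_0):
  S^{-1} · (x̄ - mu_0) = (0.2684, -0.2914),
  (x̄ - mu_0)^T · [...] = (1)·(0.2684) + (-1.6667)·(-0.2914) = 0.7541.

Step 5 — scale by n: T² = 6 · 0.7541 = 4.5245.

T² ≈ 4.5245


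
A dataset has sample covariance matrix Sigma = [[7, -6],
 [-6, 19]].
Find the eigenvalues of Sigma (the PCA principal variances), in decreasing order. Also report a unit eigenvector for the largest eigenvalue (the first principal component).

Step 1 — characteristic polynomial of 2×2 Sigma:
  det(Sigma - λI) = λ² - trace · λ + det = 0.
  trace = 7 + 19 = 26, det = 7·19 - (-6)² = 97.
Step 2 — discriminant:
  Δ = trace² - 4·det = 676 - 388 = 288.
Step 3 — eigenvalues:
  λ = (trace ± √Δ)/2 = (26 ± 16.9706)/2,
  λ_1 = 21.4853,  λ_2 = 4.5147.

Step 4 — unit eigenvector for λ_1: solve (Sigma - λ_1 I)v = 0. First row:
  (7 - 21.4853)·v_x + (-6)·v_y = 0, i.e. (-14.4853)·v_x + (-6)·v_y = 0,
  so v ∝ (b, λ_1 - a) = (-6, 14.4853); multiply by -1 so the first entry is positive: u = (6, -14.4853).
  ||u|| = √((6)² + (-14.4853)²) = √(245.8234) ≈ 15.6788,
  v_1 = u/||u|| ≈ (0.3827, -0.9239) (||v_1|| = 1).

λ_1 = 21.4853,  λ_2 = 4.5147;  v_1 ≈ (0.3827, -0.9239)


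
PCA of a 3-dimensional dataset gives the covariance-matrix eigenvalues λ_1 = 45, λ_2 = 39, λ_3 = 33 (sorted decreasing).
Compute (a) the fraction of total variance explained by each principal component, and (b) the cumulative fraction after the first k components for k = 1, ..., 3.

Step 1 — total variance = trace(Sigma) = Σ λ_i = 45 + 39 + 33 = 117.

Step 2 — fraction explained by component i = λ_i / Σ λ:
  PC1: 45/117 = 0.3846
  PC2: 39/117 = 0.3333
  PC3: 33/117 = 0.2821

Step 3 — cumulative fraction after k components = (λ_1 + ... + λ_k) / Σ λ:
  k = 1: 45/117 = 0.3846
  k = 2: (45 + 39)/117 = 84/117 = 0.7179
  k = 3: (45 + 39 + 33)/117 = 117/117 = 1

Summary (fraction, with percent):

explained: PC1 0.3846 (38.46%), PC2 0.3333 (33.33%), PC3 0.2821 (28.21%);  cumulative: 0.3846, 0.7179, 1


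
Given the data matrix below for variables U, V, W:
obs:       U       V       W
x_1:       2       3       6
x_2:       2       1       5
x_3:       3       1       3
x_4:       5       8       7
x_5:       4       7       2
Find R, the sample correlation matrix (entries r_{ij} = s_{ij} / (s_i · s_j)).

Step 1 — column means:
  mean(U) = (2 + 2 + 3 + 5 + 4) / 5 = 16/5 = 3.2
  mean(V) = (3 + 1 + 1 + 8 + 7) / 5 = 20/5 = 4
  mean(W) = (6 + 5 + 3 + 7 + 2) / 5 = 23/5 = 4.6

Step 2 — sample variances and covariances s[i,j] = (1/(n-1)) · Σ_k (x_{k,i} - mean_i) · (x_{k,j} - mean_j), with n-1 = 4:
  s[U,U] = ((-1.2)·(-1.2) + (-1.2)·(-1.2) + (-0.2)·(-0.2) + (1.8)·(1.8) + (0.8)·(0.8)) / 4 = 6.8/4 = 1.7
  s[U,V] = ((-1.2)·(-1) + (-1.2)·(-3) + (-0.2)·(-3) + (1.8)·(4) + (0.8)·(3)) / 4 = 15/4 = 3.75
  s[U,W] = ((-1.2)·(1.4) + (-1.2)·(0.4) + (-0.2)·(-1.6) + (1.8)·(2.4) + (0.8)·(-2.6)) / 4 = 0.4/4 = 0.1
  s[V,V] = ((-1)·(-1) + (-3)·(-3) + (-3)·(-3) + (4)·(4) + (3)·(3)) / 4 = 44/4 = 11
  s[V,W] = ((-1)·(1.4) + (-3)·(0.4) + (-3)·(-1.6) + (4)·(2.4) + (3)·(-2.6)) / 4 = 4/4 = 1
  s[W,W] = ((1.4)·(1.4) + (0.4)·(0.4) + (-1.6)·(-1.6) + (2.4)·(2.4) + (-2.6)·(-2.6)) / 4 = 17.2/4 = 4.3
  Sample standard deviations s_i = √(s[i,i]):
  s(U) = √(1.7) = 1.3038
  s(V) = √(11) = 3.3166
  s(W) = √(4.3) = 2.0736

Step 3 — r_{ij} = s_{ij} / (s_i · s_j):
  r[U,U] = 1 (diagonal).
  r[U,V] = 3.75 / (1.3038 · 3.3166) = 3.75 / 4.3243 = 0.8672
  r[U,W] = 0.1 / (1.3038 · 2.0736) = 0.1 / 2.7037 = 0.037
  r[V,V] = 1 (diagonal).
  r[V,W] = 1 / (3.3166 · 2.0736) = 1 / 6.8775 = 0.1454
  r[W,W] = 1 (diagonal).

R is symmetric with unit diagonal. Assembling:

R = [[1, 0.8672, 0.037],
 [0.8672, 1, 0.1454],
 [0.037, 0.1454, 1]]


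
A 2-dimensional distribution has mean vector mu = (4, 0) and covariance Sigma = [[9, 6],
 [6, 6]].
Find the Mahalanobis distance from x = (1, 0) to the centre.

Step 1 — centre the observation: (x - mu) = (-3, 0).

Step 2 — invert Sigma. det(Sigma) = 9·6 - (6)² = 18.
  Sigma^{-1} = (1/det) · [[d, -b], [-b, a]] = [[0.3333, -0.3333],
 [-0.3333, 0.5]].

Step 3 — form the quadratic (x - mu)^T · Sigma^{-1} · (x - mu):
  Sigma^{-1} · (x - mu) = (-1, 1).
  (x - mu)^T · [Sigma^{-1} · (x - mu)] = (-3)·(-1) + (0)·(1) = 3.

Step 4 — take square root: d = √(3) ≈ 1.7321.

d(x, mu) = √(3) ≈ 1.7321


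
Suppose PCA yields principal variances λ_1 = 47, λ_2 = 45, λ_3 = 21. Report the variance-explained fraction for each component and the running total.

Step 1 — total variance = trace(Sigma) = Σ λ_i = 47 + 45 + 21 = 113.

Step 2 — fraction explained by component i = λ_i / Σ λ:
  PC1: 47/113 = 0.4159
  PC2: 45/113 = 0.3982
  PC3: 21/113 = 0.1858

Step 3 — cumulative fraction after k components = (λ_1 + ... + λ_k) / Σ λ:
  k = 1: 47/113 = 0.4159
  k = 2: (47 + 45)/113 = 92/113 = 0.8142
  k = 3: (47 + 45 + 21)/113 = 113/113 = 1

Summary (fraction, with percent):

explained: PC1 0.4159 (41.59%), PC2 0.3982 (39.82%), PC3 0.1858 (18.58%);  cumulative: 0.4159, 0.8142, 1


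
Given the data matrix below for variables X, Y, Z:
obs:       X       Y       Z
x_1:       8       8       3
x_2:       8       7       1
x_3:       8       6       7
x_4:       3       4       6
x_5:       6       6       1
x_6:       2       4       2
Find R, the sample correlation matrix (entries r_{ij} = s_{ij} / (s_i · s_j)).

Step 1 — column means:
  mean(X) = (8 + 8 + 8 + 3 + 6 + 2) / 6 = 35/6 = 5.8333
  mean(Y) = (8 + 7 + 6 + 4 + 6 + 4) / 6 = 35/6 = 5.8333
  mean(Z) = (3 + 1 + 7 + 6 + 1 + 2) / 6 = 20/6 = 3.3333

Step 2 — sample variances and covariances s[i,j] = (1/(n-1)) · Σ_k (x_{k,i} - mean_i) · (x_{k,j} - mean_j), with n-1 = 5:
  s[X,X] = ((2.1667)·(2.1667) + (2.1667)·(2.1667) + (2.1667)·(2.1667) + (-2.8333)·(-2.8333) + (0.1667)·(0.1667) + (-3.8333)·(-3.8333)) / 5 = 36.8333/5 = 7.3667
  s[X,Y] = ((2.1667)·(2.1667) + (2.1667)·(1.1667) + (2.1667)·(0.1667) + (-2.8333)·(-1.8333) + (0.1667)·(0.1667) + (-3.8333)·(-1.8333)) / 5 = 19.8333/5 = 3.9667
  s[X,Z] = ((2.1667)·(-0.3333) + (2.1667)·(-2.3333) + (2.1667)·(3.6667) + (-2.8333)·(2.6667) + (0.1667)·(-2.3333) + (-3.8333)·(-1.3333)) / 5 = -0.6667/5 = -0.1333
  s[Y,Y] = ((2.1667)·(2.1667) + (1.1667)·(1.1667) + (0.1667)·(0.1667) + (-1.8333)·(-1.8333) + (0.1667)·(0.1667) + (-1.8333)·(-1.8333)) / 5 = 12.8333/5 = 2.5667
  s[Y,Z] = ((2.1667)·(-0.3333) + (1.1667)·(-2.3333) + (0.1667)·(3.6667) + (-1.8333)·(2.6667) + (0.1667)·(-2.3333) + (-1.8333)·(-1.3333)) / 5 = -5.6667/5 = -1.1333
  s[Z,Z] = ((-0.3333)·(-0.3333) + (-2.3333)·(-2.3333) + (3.6667)·(3.6667) + (2.6667)·(2.6667) + (-2.3333)·(-2.3333) + (-1.3333)·(-1.3333)) / 5 = 33.3333/5 = 6.6667
  Sample standard deviations s_i = √(s[i,i]):
  s(X) = √(7.3667) = 2.7142
  s(Y) = √(2.5667) = 1.6021
  s(Z) = √(6.6667) = 2.582

Step 3 — r_{ij} = s_{ij} / (s_i · s_j):
  r[X,X] = 1 (diagonal).
  r[X,Y] = 3.9667 / (2.7142 · 1.6021) = 3.9667 / 4.3483 = 0.9122
  r[X,Z] = -0.1333 / (2.7142 · 2.582) = -0.1333 / 7.0079 = -0.019
  r[Y,Y] = 1 (diagonal).
  r[Y,Z] = -1.1333 / (1.6021 · 2.582) = -1.1333 / 4.1366 = -0.274
  r[Z,Z] = 1 (diagonal).

R is symmetric with unit diagonal. Assembling:

R = [[1, 0.9122, -0.019],
 [0.9122, 1, -0.274],
 [-0.019, -0.274, 1]]


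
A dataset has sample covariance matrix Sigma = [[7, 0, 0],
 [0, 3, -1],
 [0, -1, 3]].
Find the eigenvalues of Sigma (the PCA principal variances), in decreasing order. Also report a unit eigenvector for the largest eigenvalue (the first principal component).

Step 1 — characteristic polynomial p(λ) = det(λI - Sigma) = λ³ - tr·λ² + c_1·λ - det, where tr = trace, c_1 = sum of the principal 2×2 minors, det = det(Sigma):
  tr = 7 + 3 + 3 = 13,
  c_1 = (7·3 - (0)²) + (7·3 - (0)²) + (3·3 - (-1)²) = 21 + 21 + 8 = 50,
  det = 7·(3·3 - (-1)²) - (0)·((0)·3 - (-1)·(0)) + (0)·((0)·(-1) - 3·(0)) = 7·(8) - (0)·(0) + (0)·(0) = 56.
  So p(λ) = λ³ - 13λ² + 50λ - 56.
Step 2 — look for an integer root (rational root theorem: any rational root is an integer divisor of 56). Testing λ = 2:
  p(2) = 8 - 52 + 100 - 56 = 0  ✓
  Dividing out (λ - 2): p(λ) = (λ - 2)(λ² - 11λ + 28).
Step 3 — remaining eigenvalues from the quadratic λ² - 11λ + 28 = 0:
  Δ = 11² - 4·28 = 121 - 112 = 9,  λ = (11 ± √9)/2 = (11 ± 3)/2 = 7 or 4.
  Sorted: λ_1 = 7,  λ_2 = 4,  λ_3 = 2  (check: sum = 13 = tr ✓).

Step 4 — unit eigenvector for λ_1 = 7: v spans the null space of (Sigma - λ_1 I), whose rows are
  r_1 = (0, 0, 0),  r_2 = (0, -4, -1),  r_3 = (0, -1, -4).
  v is orthogonal to every row, so take v ∝ r_2 × r_3 = ((-4)·(-4) - (-1)·(-1), (-1)·(0) - (0)·(-4), (0)·(-1) - (-4)·(0)) = (15, 0, 0).
  Rescale (divide by 15): u = (1, 0, 0).
  ||u|| = √((1)² + (0)² + (0)²) = √(1) = 1,  v_1 = u/||u|| ≈ (1, 0, 0) (||v_1|| = 1).

λ_1 = 7,  λ_2 = 4,  λ_3 = 2;  v_1 ≈ (1, 0, 0)


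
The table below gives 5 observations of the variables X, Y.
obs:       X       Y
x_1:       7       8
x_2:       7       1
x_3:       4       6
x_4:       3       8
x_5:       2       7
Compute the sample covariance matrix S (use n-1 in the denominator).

Step 1 — column means:
  mean(X) = (7 + 7 + 4 + 3 + 2) / 5 = 23/5 = 4.6
  mean(Y) = (8 + 1 + 6 + 8 + 7) / 5 = 30/5 = 6

Step 2 — sample covariance S[i,j] = (1/(n-1)) · Σ_k (x_{k,i} - mean_i) · (x_{k,j} - mean_j), with n-1 = 4.
  S[X,X] = ((2.4)·(2.4) + (2.4)·(2.4) + (-0.6)·(-0.6) + (-1.6)·(-1.6) + (-2.6)·(-2.6)) / 4 = 21.2/4 = 5.3
  S[X,Y] = ((2.4)·(2) + (2.4)·(-5) + (-0.6)·(0) + (-1.6)·(2) + (-2.6)·(1)) / 4 = -13/4 = -3.25
  S[Y,Y] = ((2)·(2) + (-5)·(-5) + (0)·(0) + (2)·(2) + (1)·(1)) / 4 = 34/4 = 8.5

S is symmetric (S[j,i] = S[i,j]). Assembling:

S = [[5.3, -3.25],
 [-3.25, 8.5]]


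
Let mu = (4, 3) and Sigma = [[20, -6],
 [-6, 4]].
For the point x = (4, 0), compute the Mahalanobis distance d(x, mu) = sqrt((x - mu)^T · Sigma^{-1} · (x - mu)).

Step 1 — centre the observation: (x - mu) = (0, -3).

Step 2 — invert Sigma. det(Sigma) = 20·4 - (-6)² = 44.
  Sigma^{-1} = (1/det) · [[d, -b], [-b, a]] = [[0.0909, 0.1364],
 [0.1364, 0.4545]].

Step 3 — form the quadratic (x - mu)^T · Sigma^{-1} · (x - mu):
  Sigma^{-1} · (x - mu) = (-0.4091, -1.3636).
  (x - mu)^T · [Sigma^{-1} · (x - mu)] = (0)·(-0.4091) + (-3)·(-1.3636) = 4.0909.

Step 4 — take square root: d = √(4.0909) ≈ 2.0226.

d(x, mu) = √(4.0909) ≈ 2.0226


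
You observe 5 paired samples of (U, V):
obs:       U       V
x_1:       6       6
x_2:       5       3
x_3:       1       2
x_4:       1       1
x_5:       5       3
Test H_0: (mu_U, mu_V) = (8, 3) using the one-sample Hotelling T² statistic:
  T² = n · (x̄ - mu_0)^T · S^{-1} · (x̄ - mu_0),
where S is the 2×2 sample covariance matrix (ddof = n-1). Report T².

Step 1 — sample mean vector:
  mean(U) = (6 + 5 + 1 + 1 + 5) / 5 = 18/5 = 3.6
  mean(V) = (6 + 3 + 2 + 1 + 3) / 5 = 15/5 = 3
  x̄ = (3.6, 3),  deviation x̄ - mu_0 = (3.6, 3) - (8, 3) = (-4.4, 0).

Step 2 — sample covariance matrix, S[i,j] = (1/(n-1)) · Σ_k (x_{k,i} - mean_i) · (x_{k,j} - mean_j), divisor n-1 = 4:
  S[U,U] = ((2.4)·(2.4) + (1.4)·(1.4) + (-2.6)·(-2.6) + (-2.6)·(-2.6) + (1.4)·(1.4)) / 4 = 23.2/4 = 5.8
  S[U,V] = ((2.4)·(3) + (1.4)·(0) + (-2.6)·(-1) + (-2.6)·(-2) + (1.4)·(0)) / 4 = 15/4 = 3.75
  S[V,V] = ((3)·(3) + (0)·(0) + (-1)·(-1) + (-2)·(-2) + (0)·(0)) / 4 = 14/4 = 3.5
  S = [[5.8, 3.75],
 [3.75, 3.5]].

Step 3 — invert S. det(S) = 5.8·3.5 - (3.75)² = 6.2375.
  S^{-1} = (1/det) · [[d, -b], [-b, a]] = [[0.5611, -0.6012],
 [-0.6012, 0.9299]].

Step 4 — quadratic form (x̄ - mu_0)^T · S^{-1} · (x̄ - mu_0):
  S^{-1} · (x̄ - mu_0) = (-2.4689, 2.6453),
  (x̄ - mu_0)^T · [...] = (-4.4)·(-2.4689) + (0)·(2.6453) = 10.8633.

Step 5 — scale by n: T² = 5 · 10.8633 = 54.3166.

T² ≈ 54.3166


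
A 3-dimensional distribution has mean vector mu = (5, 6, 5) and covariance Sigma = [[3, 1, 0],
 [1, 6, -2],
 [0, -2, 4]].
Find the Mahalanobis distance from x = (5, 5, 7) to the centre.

Step 1 — centre the observation: (x - mu) = (0, -1, 2).

Step 2 — invert Sigma (cofactor / det for 3×3, or solve directly):
  Sigma^{-1} = [[0.3571, -0.0714, -0.0357],
 [-0.0714, 0.2143, 0.1071],
 [-0.0357, 0.1071, 0.3036]].

Step 3 — form the quadratic (x - mu)^T · Sigma^{-1} · (x - mu):
  Sigma^{-1} · (x - mu) = (0, 0, 0.5).
  (x - mu)^T · [Sigma^{-1} · (x - mu)] = (0)·(0) + (-1)·(0) + (2)·(0.5) = 1.

Step 4 — take square root: d = √(1) ≈ 1.

d(x, mu) = √(1) ≈ 1


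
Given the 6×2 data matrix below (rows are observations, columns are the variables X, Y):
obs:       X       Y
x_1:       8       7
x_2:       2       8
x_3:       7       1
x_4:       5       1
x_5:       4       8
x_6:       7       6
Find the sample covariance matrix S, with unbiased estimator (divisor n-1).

Step 1 — column means:
  mean(X) = (8 + 2 + 7 + 5 + 4 + 7) / 6 = 33/6 = 5.5
  mean(Y) = (7 + 8 + 1 + 1 + 8 + 6) / 6 = 31/6 = 5.1667

Step 2 — sample covariance S[i,j] = (1/(n-1)) · Σ_k (x_{k,i} - mean_i) · (x_{k,j} - mean_j), with n-1 = 5.
  S[X,X] = ((2.5)·(2.5) + (-3.5)·(-3.5) + (1.5)·(1.5) + (-0.5)·(-0.5) + (-1.5)·(-1.5) + (1.5)·(1.5)) / 5 = 25.5/5 = 5.1
  S[X,Y] = ((2.5)·(1.8333) + (-3.5)·(2.8333) + (1.5)·(-4.1667) + (-0.5)·(-4.1667) + (-1.5)·(2.8333) + (1.5)·(0.8333)) / 5 = -12.5/5 = -2.5
  S[Y,Y] = ((1.8333)·(1.8333) + (2.8333)·(2.8333) + (-4.1667)·(-4.1667) + (-4.1667)·(-4.1667) + (2.8333)·(2.8333) + (0.8333)·(0.8333)) / 5 = 54.8333/5 = 10.9667

S is symmetric (S[j,i] = S[i,j]). Assembling:

S = [[5.1, -2.5],
 [-2.5, 10.9667]]


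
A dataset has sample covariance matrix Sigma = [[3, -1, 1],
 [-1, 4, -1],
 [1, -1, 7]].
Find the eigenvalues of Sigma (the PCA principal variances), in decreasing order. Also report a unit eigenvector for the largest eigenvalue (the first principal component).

Step 1 — characteristic polynomial p(λ) = det(λI - Sigma) = λ³ - tr·λ² + c_1·λ - det, where tr = trace, c_1 = sum of the principal 2×2 minors, det = det(Sigma):
  tr = 3 + 4 + 7 = 14,
  c_1 = (3·4 - (-1)²) + (3·7 - (1)²) + (4·7 - (-1)²) = 11 + 20 + 27 = 58,
  det = 3·(4·7 - (-1)²) - (-1)·((-1)·7 - (-1)·(1)) + (1)·((-1)·(-1) - 4·(1)) = 3·(27) - (-1)·(-6) + (1)·(-3) = 72.
  So p(λ) = λ³ - 14λ² + 58λ - 72.
Step 2 — look for an integer root (rational root theorem: any rational root is an integer divisor of 72). Testing λ = 4:
  p(4) = 64 - 224 + 232 - 72 = 0  ✓
  Dividing out (λ - 4): p(λ) = (λ - 4)(λ² - 10λ + 18).
Step 3 — remaining eigenvalues from the quadratic λ² - 10λ + 18 = 0:
  Δ = 10² - 4·18 = 100 - 72 = 28,  λ = (10 ± √28)/2 = (10 ± 5.2915)/2 ≈ 7.6458 or 2.3542.
  Sorted: λ_1 = 7.6458,  λ_2 = 4,  λ_3 = 2.3542  (check: sum = 14 = tr ✓).

Step 4 — unit eigenvector for λ_1 ≈ 7.6458: v spans the null space of (Sigma - λ_1 I), whose rows are
  r_1 = (-4.6458, -1, 1),  r_2 = (-1, -3.6458, -1),  r_3 = (1, -1, -0.6458).
  v is orthogonal to every row, so take v ∝ r_1 × r_2 = ((-1)·(-1) - (1)·(-3.6458), (1)·(-1) - (-4.6458)·(-1), (-4.6458)·(-3.6458) - (-1)·(-1)) ≈ (4.6458, -5.6458, 15.9373).
  Let u = (4.6458, -5.6458, 15.9373).
  ||u|| = √((4.6458)² + (-5.6458)² + (15.9373)²) = √(307.4536) ≈ 17.5344,  v_1 = u/||u|| ≈ (0.265, -0.322, 0.9089) (||v_1|| = 1).

λ_1 = 7.6458,  λ_2 = 4,  λ_3 = 2.3542;  v_1 ≈ (0.265, -0.322, 0.9089)


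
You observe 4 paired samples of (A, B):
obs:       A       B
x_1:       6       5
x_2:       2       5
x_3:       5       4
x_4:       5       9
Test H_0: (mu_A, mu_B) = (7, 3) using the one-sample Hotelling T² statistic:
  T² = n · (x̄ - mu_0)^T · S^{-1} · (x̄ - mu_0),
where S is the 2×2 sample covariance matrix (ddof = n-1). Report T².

Step 1 — sample mean vector:
  mean(A) = (6 + 2 + 5 + 5) / 4 = 18/4 = 4.5
  mean(B) = (5 + 5 + 4 + 9) / 4 = 23/4 = 5.75
  x̄ = (4.5, 5.75),  deviation x̄ - mu_0 = (4.5, 5.75) - (7, 3) = (-2.5, 2.75).

Step 2 — sample covariance matrix, S[i,j] = (1/(n-1)) · Σ_k (x_{k,i} - mean_i) · (x_{k,j} - mean_j), divisor n-1 = 3:
  S[A,A] = ((1.5)·(1.5) + (-2.5)·(-2.5) + (0.5)·(0.5) + (0.5)·(0.5)) / 3 = 9/3 = 3
  S[A,B] = ((1.5)·(-0.75) + (-2.5)·(-0.75) + (0.5)·(-1.75) + (0.5)·(3.25)) / 3 = 1.5/3 = 0.5
  S[B,B] = ((-0.75)·(-0.75) + (-0.75)·(-0.75) + (-1.75)·(-1.75) + (3.25)·(3.25)) / 3 = 14.75/3 = 4.9167
  S = [[3, 0.5],
 [0.5, 4.9167]].

Step 3 — invert S. det(S) = 3·4.9167 - (0.5)² = 14.5.
  S^{-1} = (1/det) · [[d, -b], [-b, a]] = [[0.3391, -0.0345],
 [-0.0345, 0.2069]].

Step 4 — quadratic form (x̄ - mu_0)^T · S^{-1} · (x̄ - mu_0):
  S^{-1} · (x̄ - mu_0) = (-0.9425, 0.6552),
  (x̄ - mu_0)^T · [...] = (-2.5)·(-0.9425) + (2.75)·(0.6552) = 4.158.

Step 5 — scale by n: T² = 4 · 4.158 = 16.6322.

T² ≈ 16.6322


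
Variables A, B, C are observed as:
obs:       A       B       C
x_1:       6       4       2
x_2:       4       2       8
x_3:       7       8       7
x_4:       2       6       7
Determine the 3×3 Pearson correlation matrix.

Step 1 — column means:
  mean(A) = (6 + 4 + 7 + 2) / 4 = 19/4 = 4.75
  mean(B) = (4 + 2 + 8 + 6) / 4 = 20/4 = 5
  mean(C) = (2 + 8 + 7 + 7) / 4 = 24/4 = 6

Step 2 — sample variances and covariances s[i,j] = (1/(n-1)) · Σ_k (x_{k,i} - mean_i) · (x_{k,j} - mean_j), with n-1 = 3:
  s[A,A] = ((1.25)·(1.25) + (-0.75)·(-0.75) + (2.25)·(2.25) + (-2.75)·(-2.75)) / 3 = 14.75/3 = 4.9167
  s[A,B] = ((1.25)·(-1) + (-0.75)·(-3) + (2.25)·(3) + (-2.75)·(1)) / 3 = 5/3 = 1.6667
  s[A,C] = ((1.25)·(-4) + (-0.75)·(2) + (2.25)·(1) + (-2.75)·(1)) / 3 = -7/3 = -2.3333
  s[B,B] = ((-1)·(-1) + (-3)·(-3) + (3)·(3) + (1)·(1)) / 3 = 20/3 = 6.6667
  s[B,C] = ((-1)·(-4) + (-3)·(2) + (3)·(1) + (1)·(1)) / 3 = 2/3 = 0.6667
  s[C,C] = ((-4)·(-4) + (2)·(2) + (1)·(1) + (1)·(1)) / 3 = 22/3 = 7.3333
  Sample standard deviations s_i = √(s[i,i]):
  s(A) = √(4.9167) = 2.2174
  s(B) = √(6.6667) = 2.582
  s(C) = √(7.3333) = 2.708

Step 3 — r_{ij} = s_{ij} / (s_i · s_j):
  r[A,A] = 1 (diagonal).
  r[A,B] = 1.6667 / (2.2174 · 2.582) = 1.6667 / 5.7252 = 0.2911
  r[A,C] = -2.3333 / (2.2174 · 2.708) = -2.3333 / 6.0046 = -0.3886
  r[B,B] = 1 (diagonal).
  r[B,C] = 0.6667 / (2.582 · 2.708) = 0.6667 / 6.9921 = 0.0953
  r[C,C] = 1 (diagonal).

R is symmetric with unit diagonal. Assembling:

R = [[1, 0.2911, -0.3886],
 [0.2911, 1, 0.0953],
 [-0.3886, 0.0953, 1]]


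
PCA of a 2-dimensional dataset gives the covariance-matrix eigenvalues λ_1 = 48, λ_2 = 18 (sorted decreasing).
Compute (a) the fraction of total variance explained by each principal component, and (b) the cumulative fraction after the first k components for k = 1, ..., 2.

Step 1 — total variance = trace(Sigma) = Σ λ_i = 48 + 18 = 66.

Step 2 — fraction explained by component i = λ_i / Σ λ:
  PC1: 48/66 = 0.7273
  PC2: 18/66 = 0.2727

Step 3 — cumulative fraction after k components = (λ_1 + ... + λ_k) / Σ λ:
  k = 1: 48/66 = 0.7273
  k = 2: (48 + 18)/66 = 66/66 = 1

Summary (fraction, with percent):

explained: PC1 0.7273 (72.73%), PC2 0.2727 (27.27%);  cumulative: 0.7273, 1


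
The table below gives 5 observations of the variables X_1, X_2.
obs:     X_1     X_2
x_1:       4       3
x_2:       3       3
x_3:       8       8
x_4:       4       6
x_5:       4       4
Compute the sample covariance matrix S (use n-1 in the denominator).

Step 1 — column means:
  mean(X_1) = (4 + 3 + 8 + 4 + 4) / 5 = 23/5 = 4.6
  mean(X_2) = (3 + 3 + 8 + 6 + 4) / 5 = 24/5 = 4.8

Step 2 — sample covariance S[i,j] = (1/(n-1)) · Σ_k (x_{k,i} - mean_i) · (x_{k,j} - mean_j), with n-1 = 4.
  S[X_1,X_1] = ((-0.6)·(-0.6) + (-1.6)·(-1.6) + (3.4)·(3.4) + (-0.6)·(-0.6) + (-0.6)·(-0.6)) / 4 = 15.2/4 = 3.8
  S[X_1,X_2] = ((-0.6)·(-1.8) + (-1.6)·(-1.8) + (3.4)·(3.2) + (-0.6)·(1.2) + (-0.6)·(-0.8)) / 4 = 14.6/4 = 3.65
  S[X_2,X_2] = ((-1.8)·(-1.8) + (-1.8)·(-1.8) + (3.2)·(3.2) + (1.2)·(1.2) + (-0.8)·(-0.8)) / 4 = 18.8/4 = 4.7

S is symmetric (S[j,i] = S[i,j]). Assembling:

S = [[3.8, 3.65],
 [3.65, 4.7]]


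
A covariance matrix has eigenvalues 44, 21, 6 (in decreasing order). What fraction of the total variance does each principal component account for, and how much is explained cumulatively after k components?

Step 1 — total variance = trace(Sigma) = Σ λ_i = 44 + 21 + 6 = 71.

Step 2 — fraction explained by component i = λ_i / Σ λ:
  PC1: 44/71 = 0.6197
  PC2: 21/71 = 0.2958
  PC3: 6/71 = 0.0845

Step 3 — cumulative fraction after k components = (λ_1 + ... + λ_k) / Σ λ:
  k = 1: 44/71 = 0.6197
  k = 2: (44 + 21)/71 = 65/71 = 0.9155
  k = 3: (44 + 21 + 6)/71 = 71/71 = 1

Summary (fraction, with percent):

explained: PC1 0.6197 (61.97%), PC2 0.2958 (29.58%), PC3 0.0845 (8.45%);  cumulative: 0.6197, 0.9155, 1


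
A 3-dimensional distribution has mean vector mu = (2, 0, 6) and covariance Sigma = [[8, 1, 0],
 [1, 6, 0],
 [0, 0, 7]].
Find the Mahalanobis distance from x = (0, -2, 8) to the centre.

Step 1 — centre the observation: (x - mu) = (-2, -2, 2).

Step 2 — invert Sigma (cofactor / det for 3×3, or solve directly):
  Sigma^{-1} = [[0.1277, -0.0213, 0],
 [-0.0213, 0.1702, 0],
 [0, 0, 0.1429]].

Step 3 — form the quadratic (x - mu)^T · Sigma^{-1} · (x - mu):
  Sigma^{-1} · (x - mu) = (-0.2128, -0.2979, 0.2857).
  (x - mu)^T · [Sigma^{-1} · (x - mu)] = (-2)·(-0.2128) + (-2)·(-0.2979) + (2)·(0.2857) = 1.5927.

Step 4 — take square root: d = √(1.5927) ≈ 1.262.

d(x, mu) = √(1.5927) ≈ 1.262


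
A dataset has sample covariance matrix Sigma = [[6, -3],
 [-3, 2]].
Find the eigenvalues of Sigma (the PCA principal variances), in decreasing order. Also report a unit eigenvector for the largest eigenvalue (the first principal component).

Step 1 — characteristic polynomial of 2×2 Sigma:
  det(Sigma - λI) = λ² - trace · λ + det = 0.
  trace = 6 + 2 = 8, det = 6·2 - (-3)² = 3.
Step 2 — discriminant:
  Δ = trace² - 4·det = 64 - 12 = 52.
Step 3 — eigenvalues:
  λ = (trace ± √Δ)/2 = (8 ± 7.2111)/2,
  λ_1 = 7.6056,  λ_2 = 0.3944.

Step 4 — unit eigenvector for λ_1: solve (Sigma - λ_1 I)v = 0. First row:
  (6 - 7.6056)·v_x + (-3)·v_y = 0, i.e. (-1.6056)·v_x + (-3)·v_y = 0,
  so v ∝ (b, λ_1 - a) = (-3, 1.6056); multiply by -1 so the first entry is positive: u = (3, -1.6056).
  ||u|| = √((3)² + (-1.6056)²) = √(11.5778) ≈ 3.4026,
  v_1 = u/||u|| ≈ (0.8817, -0.4719) (||v_1|| = 1).

λ_1 = 7.6056,  λ_2 = 0.3944;  v_1 ≈ (0.8817, -0.4719)


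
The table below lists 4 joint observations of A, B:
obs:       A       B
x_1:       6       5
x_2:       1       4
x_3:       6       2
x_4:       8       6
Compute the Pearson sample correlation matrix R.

Step 1 — column means:
  mean(A) = (6 + 1 + 6 + 8) / 4 = 21/4 = 5.25
  mean(B) = (5 + 4 + 2 + 6) / 4 = 17/4 = 4.25

Step 2 — sample variances and covariances s[i,j] = (1/(n-1)) · Σ_k (x_{k,i} - mean_i) · (x_{k,j} - mean_j), with n-1 = 3:
  s[A,A] = ((0.75)·(0.75) + (-4.25)·(-4.25) + (0.75)·(0.75) + (2.75)·(2.75)) / 3 = 26.75/3 = 8.9167
  s[A,B] = ((0.75)·(0.75) + (-4.25)·(-0.25) + (0.75)·(-2.25) + (2.75)·(1.75)) / 3 = 4.75/3 = 1.5833
  s[B,B] = ((0.75)·(0.75) + (-0.25)·(-0.25) + (-2.25)·(-2.25) + (1.75)·(1.75)) / 3 = 8.75/3 = 2.9167
  Sample standard deviations s_i = √(s[i,i]):
  s(A) = √(8.9167) = 2.9861
  s(B) = √(2.9167) = 1.7078

Step 3 — r_{ij} = s_{ij} / (s_i · s_j):
  r[A,A] = 1 (diagonal).
  r[A,B] = 1.5833 / (2.9861 · 1.7078) = 1.5833 / 5.0997 = 0.3105
  r[B,B] = 1 (diagonal).

R is symmetric with unit diagonal. Assembling:

R = [[1, 0.3105],
 [0.3105, 1]]


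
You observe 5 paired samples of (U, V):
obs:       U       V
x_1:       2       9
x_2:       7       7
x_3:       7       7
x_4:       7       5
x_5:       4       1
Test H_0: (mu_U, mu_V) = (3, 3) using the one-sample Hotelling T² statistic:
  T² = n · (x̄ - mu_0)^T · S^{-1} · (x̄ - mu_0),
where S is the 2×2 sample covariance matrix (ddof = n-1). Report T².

Step 1 — sample mean vector:
  mean(U) = (2 + 7 + 7 + 7 + 4) / 5 = 27/5 = 5.4
  mean(V) = (9 + 7 + 7 + 5 + 1) / 5 = 29/5 = 5.8
  x̄ = (5.4, 5.8),  deviation x̄ - mu_0 = (5.4, 5.8) - (3, 3) = (2.4, 2.8).

Step 2 — sample covariance matrix, S[i,j] = (1/(n-1)) · Σ_k (x_{k,i} - mean_i) · (x_{k,j} - mean_j), divisor n-1 = 4:
  S[U,U] = ((-3.4)·(-3.4) + (1.6)·(1.6) + (1.6)·(1.6) + (1.6)·(1.6) + (-1.4)·(-1.4)) / 4 = 21.2/4 = 5.3
  S[U,V] = ((-3.4)·(3.2) + (1.6)·(1.2) + (1.6)·(1.2) + (1.6)·(-0.8) + (-1.4)·(-4.8)) / 4 = -1.6/4 = -0.4
  S[V,V] = ((3.2)·(3.2) + (1.2)·(1.2) + (1.2)·(1.2) + (-0.8)·(-0.8) + (-4.8)·(-4.8)) / 4 = 36.8/4 = 9.2
  S = [[5.3, -0.4],
 [-0.4, 9.2]].

Step 3 — invert S. det(S) = 5.3·9.2 - (-0.4)² = 48.6.
  S^{-1} = (1/det) · [[d, -b], [-b, a]] = [[0.1893, 0.0082],
 [0.0082, 0.1091]].

Step 4 — quadratic form (x̄ - mu_0)^T · S^{-1} · (x̄ - mu_0):
  S^{-1} · (x̄ - mu_0) = (0.4774, 0.3251),
  (x̄ - mu_0)^T · [...] = (2.4)·(0.4774) + (2.8)·(0.3251) = 2.056.

Step 5 — scale by n: T² = 5 · 2.056 = 10.2798.

T² ≈ 10.2798


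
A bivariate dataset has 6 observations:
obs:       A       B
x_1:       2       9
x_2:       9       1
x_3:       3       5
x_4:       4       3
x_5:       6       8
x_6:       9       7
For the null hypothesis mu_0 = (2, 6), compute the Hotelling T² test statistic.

Step 1 — sample mean vector:
  mean(A) = (2 + 9 + 3 + 4 + 6 + 9) / 6 = 33/6 = 5.5
  mean(B) = (9 + 1 + 5 + 3 + 8 + 7) / 6 = 33/6 = 5.5
  x̄ = (5.5, 5.5),  deviation x̄ - mu_0 = (5.5, 5.5) - (2, 6) = (3.5, -0.5).

Step 2 — sample covariance matrix, S[i,j] = (1/(n-1)) · Σ_k (x_{k,i} - mean_i) · (x_{k,j} - mean_j), divisor n-1 = 5:
  S[A,A] = ((-3.5)·(-3.5) + (3.5)·(3.5) + (-2.5)·(-2.5) + (-1.5)·(-1.5) + (0.5)·(0.5) + (3.5)·(3.5)) / 5 = 45.5/5 = 9.1
  S[A,B] = ((-3.5)·(3.5) + (3.5)·(-4.5) + (-2.5)·(-0.5) + (-1.5)·(-2.5) + (0.5)·(2.5) + (3.5)·(1.5)) / 5 = -16.5/5 = -3.3
  S[B,B] = ((3.5)·(3.5) + (-4.5)·(-4.5) + (-0.5)·(-0.5) + (-2.5)·(-2.5) + (2.5)·(2.5) + (1.5)·(1.5)) / 5 = 47.5/5 = 9.5
  S = [[9.1, -3.3],
 [-3.3, 9.5]].

Step 3 — invert S. det(S) = 9.1·9.5 - (-3.3)² = 75.56.
  S^{-1} = (1/det) · [[d, -b], [-b, a]] = [[0.1257, 0.0437],
 [0.0437, 0.1204]].

Step 4 — quadratic form (x̄ - mu_0)^T · S^{-1} · (x̄ - mu_0):
  S^{-1} · (x̄ - mu_0) = (0.4182, 0.0926),
  (x̄ - mu_0)^T · [...] = (3.5)·(0.4182) + (-0.5)·(0.0926) = 1.4174.

Step 5 — scale by n: T² = 6 · 1.4174 = 8.5045.

T² ≈ 8.5045
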